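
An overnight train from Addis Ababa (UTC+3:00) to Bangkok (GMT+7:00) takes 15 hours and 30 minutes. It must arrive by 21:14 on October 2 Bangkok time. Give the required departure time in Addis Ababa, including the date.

01:44 on October 2

Target arrival in UTC: 21:14 − 7:00 = 14:14 on Oct 2.
Subtract 15 hours and 30 minutes → departure 22:44 UTC on Oct 1.
Addis Ababa is UTC+3:00: 22:44 + 3:00 = 01:44 on Oct 2.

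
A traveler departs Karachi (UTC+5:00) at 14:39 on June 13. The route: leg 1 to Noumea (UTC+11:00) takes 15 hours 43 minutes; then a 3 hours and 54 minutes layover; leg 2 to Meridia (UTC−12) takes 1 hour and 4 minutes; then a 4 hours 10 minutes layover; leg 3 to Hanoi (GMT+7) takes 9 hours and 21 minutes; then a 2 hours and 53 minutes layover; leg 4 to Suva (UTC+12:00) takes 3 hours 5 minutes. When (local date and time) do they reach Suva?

Convert departure to UTC: 14:39 − 5:00 = 09:39 UTC on Jun 13.
Add 15 hours and 43 minutes leg 1 → 01:22 UTC (Jun 14).
Add 3 hours 54 minutes layover in Noumea → 05:16 UTC.
Add 1 hour 4 minutes leg 2 → 06:20 UTC.
Add 4 hours 10 minutes layover in Meridia → 10:30 UTC.
Add 9 hours 21 minutes leg 3 → 19:51 UTC.
Add 2 hours and 53 minutes layover in Hanoi → 22:44 UTC.
Add 3 hours 5 minutes leg 4 → 01:49 UTC (Jun 15).
Suva is UTC+12:00, so local arrival = 01:49 + 12:00 = 13:49 on Jun 15.

13:49 on June 15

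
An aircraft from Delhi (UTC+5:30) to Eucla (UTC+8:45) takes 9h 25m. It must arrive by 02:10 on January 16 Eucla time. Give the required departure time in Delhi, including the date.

13:30 on January 15

Target arrival in UTC: 02:10 − 8:45 = 17:25 on Jan 15.
Subtract 9 hours and 25 minutes → departure 08:00 UTC on Jan 15.
Delhi is UTC+5:30: 08:00 + 5:30 = 13:30 on Jan 15.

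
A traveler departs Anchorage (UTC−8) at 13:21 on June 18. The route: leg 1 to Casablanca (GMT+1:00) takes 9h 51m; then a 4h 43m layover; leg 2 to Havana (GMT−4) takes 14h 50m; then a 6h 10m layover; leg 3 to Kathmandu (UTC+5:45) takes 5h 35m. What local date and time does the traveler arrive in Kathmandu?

Convert departure to UTC: 13:21 + 8:00 = 21:21 UTC on Jun 18.
Add 9 hours 51 minutes leg 1 → 07:12 UTC (Jun 19).
Add 4 hours 43 minutes layover in Casablanca → 11:55 UTC.
Add 14 hours 50 minutes leg 2 → 02:45 UTC (Jun 20).
Add 6 hours 10 minutes layover in Havana → 08:55 UTC.
Add 5 hours and 35 minutes leg 3 → 14:30 UTC.
Kathmandu is UTC+5:45, so local arrival = 14:30 + 5:45 = 20:15 on Jun 20.

20:15 on June 20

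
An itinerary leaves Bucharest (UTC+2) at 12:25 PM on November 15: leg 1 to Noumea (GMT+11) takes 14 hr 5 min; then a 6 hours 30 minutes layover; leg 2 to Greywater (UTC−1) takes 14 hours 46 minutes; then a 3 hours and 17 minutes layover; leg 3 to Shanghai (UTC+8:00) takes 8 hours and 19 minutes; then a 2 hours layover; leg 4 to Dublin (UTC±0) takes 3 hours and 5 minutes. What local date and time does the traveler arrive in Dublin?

2:27 PM on November 17

Convert departure to UTC: 12:25 PM − 2:00 = 10:25 AM UTC on Nov 15.
Add 14 hours and 5 minutes leg 1 → 12:30 AM UTC (Nov 16).
Add 6 hours 30 minutes layover in Noumea → 7:00 AM UTC.
Add 14 hours and 46 minutes leg 2 → 9:46 PM UTC.
Add 3 hours 17 minutes layover in Greywater → 1:03 AM UTC (Nov 17).
Add 8 hours and 19 minutes leg 3 → 9:22 AM UTC.
Add 2 hours layover in Shanghai → 11:22 AM UTC.
Add 3 hours 5 minutes leg 4 → 2:27 PM UTC.
Dublin is UTC+0, so local arrival is the same: 2:27 PM on Nov 17.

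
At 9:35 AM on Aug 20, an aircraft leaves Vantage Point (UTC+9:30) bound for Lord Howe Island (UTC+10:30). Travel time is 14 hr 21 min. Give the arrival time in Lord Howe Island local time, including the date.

12:56 AM on August 21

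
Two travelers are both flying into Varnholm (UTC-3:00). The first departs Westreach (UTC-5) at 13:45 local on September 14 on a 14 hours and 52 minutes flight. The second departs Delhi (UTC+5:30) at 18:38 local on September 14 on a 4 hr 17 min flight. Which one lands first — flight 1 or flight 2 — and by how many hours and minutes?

Flight 1 in UTC: 13:45 + 5:00 = 18:45 on Sep 14.
+14 hours and 52 minutes → arrive 09:37 UTC on Sep 15.
Flight 2 in UTC: 18:38 − 5:30 = 13:08 on Sep 14.
+4 hours 17 minutes → arrive 17:25 UTC on Sep 14.
Flight 2 lands earlier by 16 hours 12 minutes.

the second, by 16 hours 12 minutes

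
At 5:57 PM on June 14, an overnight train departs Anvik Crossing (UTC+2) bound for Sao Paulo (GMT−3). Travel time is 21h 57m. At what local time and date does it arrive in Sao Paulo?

10:54 AM on Jun 15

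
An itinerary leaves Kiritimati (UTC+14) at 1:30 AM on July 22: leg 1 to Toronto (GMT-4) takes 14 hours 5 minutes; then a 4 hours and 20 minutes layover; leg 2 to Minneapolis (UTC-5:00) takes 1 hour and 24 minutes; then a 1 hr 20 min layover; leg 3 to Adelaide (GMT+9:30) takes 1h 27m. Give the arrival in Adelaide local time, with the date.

Convert departure to UTC: 1:30 AM − 14:00 = 11:30 AM UTC on Jul 21.
Add 14 hours and 5 minutes leg 1 → 1:35 AM UTC (Jul 22).
Add 4 hours 20 minutes layover in Toronto → 5:55 AM UTC.
Add 1 hour 24 minutes leg 2 → 7:19 AM UTC.
Add 1 hour 20 minutes layover in Minneapolis → 8:39 AM UTC.
Add 1 hour and 27 minutes leg 3 → 10:06 AM UTC.
Adelaide is UTC+9:30, so local arrival = 10:06 AM + 9:30 = 7:36 PM on Jul 22.

7:36 PM on July 22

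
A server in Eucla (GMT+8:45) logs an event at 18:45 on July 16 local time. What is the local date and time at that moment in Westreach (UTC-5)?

05:00 on Jul 16

In UTC: 18:45 − 8:45 = 10:00 on Jul 16.
Westreach is UTC−5:00: 10:00 − 5:00 = 05:00 on Jul 16.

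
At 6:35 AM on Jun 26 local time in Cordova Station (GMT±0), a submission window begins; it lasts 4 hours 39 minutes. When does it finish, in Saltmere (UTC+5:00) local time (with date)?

4:14 PM on June 26

Saltmere is 5:00 ahead of Cordova Station.
After 4 hours 39 minutes it is 11:14 AM in Cordova Station.
Shift by the zone difference: 11:14 AM + 5:00 = 4:14 PM on Jun 26 in Saltmere.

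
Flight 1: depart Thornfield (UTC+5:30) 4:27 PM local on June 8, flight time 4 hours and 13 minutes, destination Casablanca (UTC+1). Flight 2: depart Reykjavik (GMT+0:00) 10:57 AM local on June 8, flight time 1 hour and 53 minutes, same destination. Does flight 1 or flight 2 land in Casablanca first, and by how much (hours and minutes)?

the second, by 2 hours 20 minutes

Flight 1 in UTC: 4:27 PM − 5:30 = 10:57 AM on Jun 8.
+4 hours 13 minutes → arrive 3:10 PM UTC on Jun 8.
Flight 2 departs at 10:57 AM UTC (Jun 8).
+1 hour and 53 minutes → arrive 12:50 PM UTC on Jun 8.
Flight 2 lands earlier by 2 hours 20 minutes.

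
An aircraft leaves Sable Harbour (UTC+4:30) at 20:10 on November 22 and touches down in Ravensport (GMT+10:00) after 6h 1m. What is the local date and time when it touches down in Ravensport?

Convert departure to UTC: 20:10 − 4:30 = 15:40 UTC on Nov 22.
Add 6 hours 1 minute travel time → 21:41 UTC.
Ravensport is UTC+10:00, so local arrival = 21:41 + 10:00 = 07:41 on Nov 23.

07:41 on November 23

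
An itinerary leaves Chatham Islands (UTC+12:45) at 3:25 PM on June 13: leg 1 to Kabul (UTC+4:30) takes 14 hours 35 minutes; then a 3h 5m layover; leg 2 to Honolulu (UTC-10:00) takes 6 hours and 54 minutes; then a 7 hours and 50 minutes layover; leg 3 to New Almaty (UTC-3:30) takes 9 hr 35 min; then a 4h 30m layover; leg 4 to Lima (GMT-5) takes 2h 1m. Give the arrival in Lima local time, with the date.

10:10 PM on June 14

Convert departure to UTC: 3:25 PM − 12:45 = 2:40 AM UTC on Jun 13.
Add 14 hours 35 minutes leg 1 → 5:15 PM UTC.
Add 3 hours 5 minutes layover in Kabul → 8:20 PM UTC.
Add 6 hours 54 minutes leg 2 → 3:14 AM UTC (Jun 14).
Add 7 hours and 50 minutes layover in Honolulu → 11:04 AM UTC.
Add 9 hours 35 minutes leg 3 → 8:39 PM UTC.
Add 4 hours 30 minutes layover in New Almaty → 1:09 AM UTC (Jun 15).
Add 2 hours 1 minute leg 4 → 3:10 AM UTC.
Lima is UTC−5:00, so local arrival = 3:10 AM − 5:00 = 10:10 PM on Jun 14.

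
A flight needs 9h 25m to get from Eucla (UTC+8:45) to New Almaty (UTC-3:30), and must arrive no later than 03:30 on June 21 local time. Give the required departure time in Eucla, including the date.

Target arrival in UTC: 03:30 + 3:30 = 07:00 on Jun 21.
Subtract 9 hours 25 minutes → departure 21:35 UTC on Jun 20.
Eucla is UTC+8:45: 21:35 + 8:45 = 06:20 on Jun 21.

06:20 on June 21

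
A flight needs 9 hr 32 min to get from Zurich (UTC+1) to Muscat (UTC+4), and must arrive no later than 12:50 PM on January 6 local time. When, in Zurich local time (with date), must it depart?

12:18 AM on January 6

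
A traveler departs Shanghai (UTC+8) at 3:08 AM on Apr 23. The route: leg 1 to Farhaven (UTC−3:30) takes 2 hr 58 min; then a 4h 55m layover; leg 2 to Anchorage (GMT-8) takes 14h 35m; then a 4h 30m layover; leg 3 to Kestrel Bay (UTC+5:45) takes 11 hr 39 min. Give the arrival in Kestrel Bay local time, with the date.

3:30 PM on Apr 24

Convert departure to UTC: 3:08 AM − 8:00 = 7:08 PM UTC on Apr 22.
Add 2 hours and 58 minutes leg 1 → 10:06 PM UTC.
Add 4 hours 55 minutes layover in Farhaven → 3:01 AM UTC (Apr 23).
Add 14 hours 35 minutes leg 2 → 5:36 PM UTC.
Add 4 hours 30 minutes layover in Anchorage → 10:06 PM UTC.
Add 11 hours 39 minutes leg 3 → 9:45 AM UTC (Apr 24).
Kestrel Bay is UTC+5:45, so local arrival = 9:45 AM + 5:45 = 3:30 PM on Apr 24.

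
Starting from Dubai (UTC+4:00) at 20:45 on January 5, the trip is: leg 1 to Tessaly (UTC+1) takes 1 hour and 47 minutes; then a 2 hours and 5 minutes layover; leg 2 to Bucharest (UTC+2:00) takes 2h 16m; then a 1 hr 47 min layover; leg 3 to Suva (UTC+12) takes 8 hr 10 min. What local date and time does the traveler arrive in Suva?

20:50 on January 6

Convert departure to UTC: 20:45 − 4:00 = 16:45 UTC on Jan 5.
Add 1 hour 47 minutes leg 1 → 18:32 UTC.
Add 2 hours 5 minutes layover in Tessaly → 20:37 UTC.
Add 2 hours 16 minutes leg 2 → 22:53 UTC.
Add 1 hour and 47 minutes layover in Bucharest → 00:40 UTC (Jan 6).
Add 8 hours and 10 minutes leg 3 → 08:50 UTC.
Suva is UTC+12:00, so local arrival = 08:50 + 12:00 = 20:50 on Jan 6.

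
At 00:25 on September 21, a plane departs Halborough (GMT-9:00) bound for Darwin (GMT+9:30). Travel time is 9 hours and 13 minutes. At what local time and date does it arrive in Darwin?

04:08 on September 22

Darwin is 18:30 ahead of Halborough.
After 9 hours 13 minutes it is 09:38 in Halborough.
Shift by the zone difference: 09:38 + 18:30 = 04:08 on Sep 22 in Darwin.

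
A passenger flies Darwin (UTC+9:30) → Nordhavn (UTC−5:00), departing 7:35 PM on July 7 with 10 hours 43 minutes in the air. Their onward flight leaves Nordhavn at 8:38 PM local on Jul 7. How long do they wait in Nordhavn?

Convert departure to UTC: 7:35 PM − 9:30 = 10:05 AM UTC on Jul 7.
Add 10 hours 43 minutes flight time → 8:48 PM UTC.
Nordhavn is UTC−5:00, so local arrival = 8:48 PM − 5:00 = 3:48 PM on Jul 7.
Layover = 8:38 PM − 3:48 PM = 4 hours 50 minutes.

4 hours 50 minutes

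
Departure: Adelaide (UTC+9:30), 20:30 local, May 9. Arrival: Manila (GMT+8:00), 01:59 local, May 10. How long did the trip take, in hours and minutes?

Departure in UTC: 20:30 − 9:30 = 11:00 on May 9.
Arrival in UTC: 01:59 − 8:00 = 17:59 on May 9.
Elapsed = 17:59 − 11:00 = 6 hours 59 minutes.

6 hours 59 minutes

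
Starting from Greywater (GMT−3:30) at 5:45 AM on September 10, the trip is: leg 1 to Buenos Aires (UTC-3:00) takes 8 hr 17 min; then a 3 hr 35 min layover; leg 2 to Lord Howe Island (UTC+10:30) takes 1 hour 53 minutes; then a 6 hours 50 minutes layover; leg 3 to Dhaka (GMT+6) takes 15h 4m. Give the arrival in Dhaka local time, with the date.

Convert departure to UTC: 5:45 AM + 3:30 = 9:15 AM UTC on Sep 10.
Add 8 hours 17 minutes leg 1 → 5:32 PM UTC.
Add 3 hours 35 minutes layover in Buenos Aires → 9:07 PM UTC.
Add 1 hour 53 minutes leg 2 → 11:00 PM UTC.
Add 6 hours 50 minutes layover in Lord Howe Island → 5:50 AM UTC (Sep 11).
Add 15 hours and 4 minutes leg 3 → 8:54 PM UTC.
Dhaka is UTC+6:00, so local arrival = 8:54 PM + 6:00 = 2:54 AM on Sep 12.

2:54 AM on September 12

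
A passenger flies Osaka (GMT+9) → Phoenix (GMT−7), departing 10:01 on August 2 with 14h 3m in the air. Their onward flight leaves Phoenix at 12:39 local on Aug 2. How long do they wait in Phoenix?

Convert departure to UTC: 10:01 − 9:00 = 01:01 UTC on Aug 2.
Add 14 hours 3 minutes flight time → 15:04 UTC.
Phoenix is UTC−7:00, so local arrival = 15:04 − 7:00 = 08:04 on Aug 2.
Layover = 12:39 − 08:04 = 4 hours 35 minutes.

4 hours 35 minutes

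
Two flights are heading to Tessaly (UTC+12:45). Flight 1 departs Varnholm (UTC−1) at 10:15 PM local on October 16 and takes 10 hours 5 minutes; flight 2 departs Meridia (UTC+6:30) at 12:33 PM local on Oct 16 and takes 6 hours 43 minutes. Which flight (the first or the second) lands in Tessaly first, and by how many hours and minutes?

Flight 1 in UTC: 10:15 PM + 1:00 = 11:15 PM on Oct 16.
+10 hours and 5 minutes → arrive 9:20 AM UTC on Oct 17.
Flight 2 in UTC: 12:33 PM − 6:30 = 6:03 AM on Oct 16.
+6 hours 43 minutes → arrive 12:46 PM UTC on Oct 16.
Flight 2 lands earlier by 20 hours 34 minutes.

the second, by 20 hours 34 minutes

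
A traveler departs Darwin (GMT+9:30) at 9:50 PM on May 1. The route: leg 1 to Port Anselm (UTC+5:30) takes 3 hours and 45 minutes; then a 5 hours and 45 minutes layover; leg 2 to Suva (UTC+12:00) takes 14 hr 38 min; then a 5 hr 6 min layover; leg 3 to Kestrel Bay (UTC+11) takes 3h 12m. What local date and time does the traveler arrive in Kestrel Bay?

7:46 AM on May 3

Convert departure to UTC: 9:50 PM − 9:30 = 12:20 PM UTC on May 1.
Add 3 hours 45 minutes leg 1 → 4:05 PM UTC.
Add 5 hours and 45 minutes layover in Port Anselm → 9:50 PM UTC.
Add 14 hours 38 minutes leg 2 → 12:28 PM UTC (May 2).
Add 5 hours and 6 minutes layover in Suva → 5:34 PM UTC.
Add 3 hours 12 minutes leg 3 → 8:46 PM UTC.
Kestrel Bay is UTC+11:00, so local arrival = 8:46 PM + 11:00 = 7:46 AM on May 3.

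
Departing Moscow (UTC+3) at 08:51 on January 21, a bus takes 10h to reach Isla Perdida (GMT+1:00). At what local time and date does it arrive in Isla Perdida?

16:51 on Jan 21

Convert departure to UTC: 08:51 − 3:00 = 05:51 UTC on Jan 21.
Add 10 hours travel time → 15:51 UTC.
Isla Perdida is UTC+1:00, so local arrival = 15:51 + 1:00 = 16:51 on Jan 21.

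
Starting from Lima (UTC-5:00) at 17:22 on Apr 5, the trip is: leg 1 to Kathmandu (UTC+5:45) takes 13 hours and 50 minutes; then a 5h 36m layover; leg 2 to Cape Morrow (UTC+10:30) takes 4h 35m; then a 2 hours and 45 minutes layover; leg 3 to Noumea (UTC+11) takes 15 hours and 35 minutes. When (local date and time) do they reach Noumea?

03:43 on April 8

Convert departure to UTC: 17:22 + 5:00 = 22:22 UTC on Apr 5.
Add 13 hours and 50 minutes leg 1 → 12:12 UTC (Apr 6).
Add 5 hours and 36 minutes layover in Kathmandu → 17:48 UTC.
Add 4 hours and 35 minutes leg 2 → 22:23 UTC.
Add 2 hours and 45 minutes layover in Cape Morrow → 01:08 UTC (Apr 7).
Add 15 hours 35 minutes leg 3 → 16:43 UTC.
Noumea is UTC+11:00, so local arrival = 16:43 + 11:00 = 03:43 on Apr 8.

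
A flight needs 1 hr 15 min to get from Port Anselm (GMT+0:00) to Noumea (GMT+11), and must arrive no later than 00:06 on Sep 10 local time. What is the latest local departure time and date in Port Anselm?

Target arrival in UTC: 00:06 − 11:00 = 13:06 on Sep 9.
Subtract 1 hour 15 minutes → departure 11:51 UTC on Sep 9.
Port Anselm is UTC+0, so departure is 11:51 on Sep 9.

11:51 on September 9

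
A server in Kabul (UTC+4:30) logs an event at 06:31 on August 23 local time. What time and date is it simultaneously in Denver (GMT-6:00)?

20:01 on August 22

In UTC: 06:31 − 4:30 = 02:01 on Aug 23.
Denver is UTC−6:00: 02:01 − 6:00 = 20:01 on Aug 22.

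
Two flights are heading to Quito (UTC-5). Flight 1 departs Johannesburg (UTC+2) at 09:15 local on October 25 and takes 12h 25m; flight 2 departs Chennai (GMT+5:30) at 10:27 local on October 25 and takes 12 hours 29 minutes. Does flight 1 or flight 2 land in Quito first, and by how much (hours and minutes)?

Flight 1 in UTC: 09:15 − 2:00 = 07:15 on Oct 25.
+12 hours and 25 minutes → arrive 19:40 UTC on Oct 25.
Flight 2 in UTC: 10:27 − 5:30 = 04:57 on Oct 25.
+12 hours and 29 minutes → arrive 17:26 UTC on Oct 25.
Flight 2 lands earlier by 2 hours 14 minutes.

the second, by 2 hours 14 minutes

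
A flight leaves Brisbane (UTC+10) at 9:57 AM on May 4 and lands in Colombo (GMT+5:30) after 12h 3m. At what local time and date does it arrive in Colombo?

Colombo is 4:30 behind Brisbane.
After 12 hours and 3 minutes it is 10:00 PM in Brisbane.
Shift by the zone difference: 10:00 PM − 4:30 = 5:30 PM on May 4 in Colombo.

5:30 PM on May 4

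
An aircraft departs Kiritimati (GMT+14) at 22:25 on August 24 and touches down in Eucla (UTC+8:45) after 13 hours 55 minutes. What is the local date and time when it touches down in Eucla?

Convert departure to UTC: 22:25 − 14:00 = 08:25 UTC on Aug 24.
Add 13 hours and 55 minutes travel time → 22:20 UTC.
Eucla is UTC+8:45, so local arrival = 22:20 + 8:45 = 07:05 on Aug 25.

07:05 on August 25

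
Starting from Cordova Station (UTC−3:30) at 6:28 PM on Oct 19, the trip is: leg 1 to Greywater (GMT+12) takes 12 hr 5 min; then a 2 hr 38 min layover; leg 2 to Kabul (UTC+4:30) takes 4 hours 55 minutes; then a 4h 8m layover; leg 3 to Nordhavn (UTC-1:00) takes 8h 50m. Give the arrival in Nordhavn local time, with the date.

Convert departure to UTC: 6:28 PM + 3:30 = 9:58 PM UTC on Oct 19.
Add 12 hours 5 minutes leg 1 → 10:03 AM UTC (Oct 20).
Add 2 hours and 38 minutes layover in Greywater → 12:41 PM UTC.
Add 4 hours 55 minutes leg 2 → 5:36 PM UTC.
Add 4 hours 8 minutes layover in Kabul → 9:44 PM UTC.
Add 8 hours and 50 minutes leg 3 → 6:34 AM UTC (Oct 21).
Nordhavn is UTC−1:00, so local arrival = 6:34 AM − 1:00 = 5:34 AM on Oct 21.

5:34 AM on Oct 21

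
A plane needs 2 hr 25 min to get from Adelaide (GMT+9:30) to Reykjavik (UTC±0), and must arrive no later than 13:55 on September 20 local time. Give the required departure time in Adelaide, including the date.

21:00 on September 20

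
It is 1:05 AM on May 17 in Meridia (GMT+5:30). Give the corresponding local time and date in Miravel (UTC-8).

11:35 AM on May 16

Miravel is 13:30 behind Meridia.
Shift by the zone difference: 1:05 AM − 13:30 = 11:35 AM on May 16 in Miravel.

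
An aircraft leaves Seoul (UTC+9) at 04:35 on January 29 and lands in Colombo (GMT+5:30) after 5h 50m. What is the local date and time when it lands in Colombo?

06:55 on January 29

Colombo is 3:30 behind Seoul.
After 5 hours 50 minutes it is 10:25 in Seoul.
Shift by the zone difference: 10:25 − 3:30 = 06:55 on Jan 29 in Colombo.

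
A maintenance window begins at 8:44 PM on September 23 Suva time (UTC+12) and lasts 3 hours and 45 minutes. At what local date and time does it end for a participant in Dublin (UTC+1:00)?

Convert start to UTC: 8:44 PM − 12:00 = 8:44 AM UTC on Sep 23.
Add 3 hours and 45 minutes duration → 12:29 PM UTC.
Dublin is UTC+1:00, so local end time = 12:29 PM + 1:00 = 1:29 PM on Sep 23.

1:29 PM on September 23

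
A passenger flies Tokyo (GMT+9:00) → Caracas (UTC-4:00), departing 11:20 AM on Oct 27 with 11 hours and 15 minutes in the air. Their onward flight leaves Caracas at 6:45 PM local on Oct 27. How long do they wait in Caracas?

9 hours 10 minutes

Convert departure to UTC: 11:20 AM − 9:00 = 2:20 AM UTC on Oct 27.
Add 11 hours 15 minutes flight time → 1:35 PM UTC.
Caracas is UTC−4:00, so local arrival = 1:35 PM − 4:00 = 9:35 AM on Oct 27.
Layover = 6:45 PM − 9:35 AM = 9 hours 10 minutes.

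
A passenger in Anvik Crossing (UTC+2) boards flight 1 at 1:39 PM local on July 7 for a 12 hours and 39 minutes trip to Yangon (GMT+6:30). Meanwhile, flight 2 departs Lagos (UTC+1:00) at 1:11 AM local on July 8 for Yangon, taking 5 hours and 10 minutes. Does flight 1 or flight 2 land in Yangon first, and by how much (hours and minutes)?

Flight 1 in UTC: 1:39 PM − 2:00 = 11:39 AM on Jul 7.
+12 hours and 39 minutes → arrive 12:18 AM UTC on Jul 8.
Flight 2 in UTC: 1:11 AM − 1:00 = 12:11 AM on Jul 8.
+5 hours 10 minutes → arrive 5:21 AM UTC on Jul 8.
Flight 1 lands earlier by 5 hours 3 minutes.

the first, by 5 hours 3 minutes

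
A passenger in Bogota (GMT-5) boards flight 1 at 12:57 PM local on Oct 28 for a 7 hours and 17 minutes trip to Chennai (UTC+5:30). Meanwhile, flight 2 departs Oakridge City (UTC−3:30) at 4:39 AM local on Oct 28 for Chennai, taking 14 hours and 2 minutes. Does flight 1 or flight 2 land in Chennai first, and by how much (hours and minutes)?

the second, by 3 hours 3 minutes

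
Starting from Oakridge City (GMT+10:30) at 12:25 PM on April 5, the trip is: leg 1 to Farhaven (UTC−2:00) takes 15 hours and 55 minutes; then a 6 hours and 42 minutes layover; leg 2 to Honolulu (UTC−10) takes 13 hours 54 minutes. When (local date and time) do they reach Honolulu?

4:26 AM on April 6

Convert departure to UTC: 12:25 PM − 10:30 = 1:55 AM UTC on Apr 5.
Add 15 hours 55 minutes leg 1 → 5:50 PM UTC.
Add 6 hours 42 minutes layover in Farhaven → 12:32 AM UTC (Apr 6).
Add 13 hours and 54 minutes leg 2 → 2:26 PM UTC.
Honolulu is UTC−10:00, so local arrival = 2:26 PM − 10:00 = 4:26 AM on Apr 6.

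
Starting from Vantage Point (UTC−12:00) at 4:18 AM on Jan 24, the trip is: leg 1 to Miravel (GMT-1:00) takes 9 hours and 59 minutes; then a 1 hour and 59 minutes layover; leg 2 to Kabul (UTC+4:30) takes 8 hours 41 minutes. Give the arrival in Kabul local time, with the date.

5:27 PM on Jan 25

Convert departure to UTC: 4:18 AM + 12:00 = 4:18 PM UTC on Jan 24.
Add 9 hours and 59 minutes leg 1 → 2:17 AM UTC (Jan 25).
Add 1 hour 59 minutes layover in Miravel → 4:16 AM UTC.
Add 8 hours and 41 minutes leg 2 → 12:57 PM UTC.
Kabul is UTC+4:30, so local arrival = 12:57 PM + 4:30 = 5:27 PM on Jan 25.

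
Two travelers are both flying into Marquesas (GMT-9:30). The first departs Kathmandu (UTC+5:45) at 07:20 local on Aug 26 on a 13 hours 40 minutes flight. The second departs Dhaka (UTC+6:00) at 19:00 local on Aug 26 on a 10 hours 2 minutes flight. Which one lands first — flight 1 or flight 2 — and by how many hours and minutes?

Flight 1 in UTC: 07:20 − 5:45 = 01:35 on Aug 26.
+13 hours 40 minutes → arrive 15:15 UTC on Aug 26.
Flight 2 in UTC: 19:00 − 6:00 = 13:00 on Aug 26.
+10 hours 2 minutes → arrive 23:02 UTC on Aug 26.
Flight 1 lands earlier by 7 hours 47 minutes.

the first, by 7 hours 47 minutes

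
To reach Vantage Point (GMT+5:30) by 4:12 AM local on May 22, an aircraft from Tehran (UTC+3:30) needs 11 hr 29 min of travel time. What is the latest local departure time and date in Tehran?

Target arrival in UTC: 4:12 AM − 5:30 = 10:42 PM on May 21.
Subtract 11 hours and 29 minutes → departure 11:13 AM UTC on May 21.
Tehran is UTC+3:30: 11:13 AM + 3:30 = 2:43 PM on May 21.

2:43 PM on May 21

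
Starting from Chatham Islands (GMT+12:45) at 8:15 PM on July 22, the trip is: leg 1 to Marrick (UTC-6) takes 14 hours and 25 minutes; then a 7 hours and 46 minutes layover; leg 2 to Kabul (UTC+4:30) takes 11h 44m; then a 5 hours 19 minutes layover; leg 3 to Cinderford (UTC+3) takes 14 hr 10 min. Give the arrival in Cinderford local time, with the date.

Convert departure to UTC: 8:15 PM − 12:45 = 7:30 AM UTC on Jul 22.
Add 14 hours 25 minutes leg 1 → 9:55 PM UTC.
Add 7 hours and 46 minutes layover in Marrick → 5:41 AM UTC (Jul 23).
Add 11 hours 44 minutes leg 2 → 5:25 PM UTC.
Add 5 hours and 19 minutes layover in Kabul → 10:44 PM UTC.
Add 14 hours 10 minutes leg 3 → 12:54 PM UTC (Jul 24).
Cinderford is UTC+3:00, so local arrival = 12:54 PM + 3:00 = 3:54 PM on Jul 24.

3:54 PM on Jul 24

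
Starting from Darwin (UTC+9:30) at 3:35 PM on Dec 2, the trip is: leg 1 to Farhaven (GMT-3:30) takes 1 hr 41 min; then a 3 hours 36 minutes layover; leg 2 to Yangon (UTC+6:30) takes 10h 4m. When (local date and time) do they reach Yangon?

3:56 AM on December 3

Convert departure to UTC: 3:35 PM − 9:30 = 6:05 AM UTC on Dec 2.
Add 1 hour 41 minutes leg 1 → 7:46 AM UTC.
Add 3 hours 36 minutes layover in Farhaven → 11:22 AM UTC.
Add 10 hours 4 minutes leg 2 → 9:26 PM UTC.
Yangon is UTC+6:30, so local arrival = 9:26 PM + 6:30 = 3:56 AM on Dec 3.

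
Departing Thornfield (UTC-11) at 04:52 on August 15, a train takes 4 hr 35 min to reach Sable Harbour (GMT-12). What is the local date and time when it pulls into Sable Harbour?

08:27 on Aug 15

Sable Harbour is 1:00 behind Thornfield.
After 4 hours and 35 minutes it is 09:27 in Thornfield.
Shift by the zone difference: 09:27 − 1:00 = 08:27 on Aug 15 in Sable Harbour.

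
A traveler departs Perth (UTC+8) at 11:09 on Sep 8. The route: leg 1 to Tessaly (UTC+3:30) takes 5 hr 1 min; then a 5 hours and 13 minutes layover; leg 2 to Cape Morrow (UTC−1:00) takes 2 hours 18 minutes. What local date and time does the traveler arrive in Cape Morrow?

Convert departure to UTC: 11:09 − 8:00 = 03:09 UTC on Sep 8.
Add 5 hours 1 minute leg 1 → 08:10 UTC.
Add 5 hours and 13 minutes layover in Tessaly → 13:23 UTC.
Add 2 hours and 18 minutes leg 2 → 15:41 UTC.
Cape Morrow is UTC−1:00, so local arrival = 15:41 − 1:00 = 14:41 on Sep 8.

14:41 on September 8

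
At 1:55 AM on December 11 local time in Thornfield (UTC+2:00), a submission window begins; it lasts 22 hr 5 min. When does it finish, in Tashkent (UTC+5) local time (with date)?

Convert start to UTC: 1:55 AM − 2:00 = 11:55 PM UTC on Dec 10.
Add 22 hours and 5 minutes duration → 10:00 PM UTC (Dec 11).
Tashkent is UTC+5:00, so local end time = 10:00 PM + 5:00 = 3:00 AM on Dec 12.

3:00 AM on December 12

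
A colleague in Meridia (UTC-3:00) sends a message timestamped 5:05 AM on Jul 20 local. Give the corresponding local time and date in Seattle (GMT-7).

1:05 AM on July 20

In UTC: 5:05 AM + 3:00 = 8:05 AM on Jul 20.
Seattle is UTC−7:00: 8:05 AM − 7:00 = 1:05 AM on Jul 20.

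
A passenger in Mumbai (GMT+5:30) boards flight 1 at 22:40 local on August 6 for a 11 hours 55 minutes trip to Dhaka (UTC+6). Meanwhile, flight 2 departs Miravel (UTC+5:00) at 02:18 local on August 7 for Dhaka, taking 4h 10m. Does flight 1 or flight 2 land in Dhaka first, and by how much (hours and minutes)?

the second, by 3 hours 37 minutes

Flight 1 in UTC: 22:40 − 5:30 = 17:10 on Aug 6.
+11 hours and 55 minutes → arrive 05:05 UTC on Aug 7.
Flight 2 in UTC: 02:18 − 5:00 = 21:18 on Aug 6.
+4 hours 10 minutes → arrive 01:28 UTC on Aug 7.
Flight 2 lands earlier by 3 hours 37 minutes.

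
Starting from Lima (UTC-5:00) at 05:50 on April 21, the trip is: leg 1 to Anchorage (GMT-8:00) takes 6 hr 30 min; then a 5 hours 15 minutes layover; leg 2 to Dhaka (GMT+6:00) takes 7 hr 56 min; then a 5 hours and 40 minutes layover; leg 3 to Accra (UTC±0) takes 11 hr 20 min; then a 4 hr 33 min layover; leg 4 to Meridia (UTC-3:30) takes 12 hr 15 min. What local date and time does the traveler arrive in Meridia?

Convert departure to UTC: 05:50 + 5:00 = 10:50 UTC on Apr 21.
Add 6 hours and 30 minutes leg 1 → 17:20 UTC.
Add 5 hours 15 minutes layover in Anchorage → 22:35 UTC.
Add 7 hours 56 minutes leg 2 → 06:31 UTC (Apr 22).
Add 5 hours and 40 minutes layover in Dhaka → 12:11 UTC.
Add 11 hours and 20 minutes leg 3 → 23:31 UTC.
Add 4 hours and 33 minutes layover in Accra → 04:04 UTC (Apr 23).
Add 12 hours 15 minutes leg 4 → 16:19 UTC.
Meridia is UTC−3:30, so local arrival = 16:19 − 3:30 = 12:49 on Apr 23.

12:49 on April 23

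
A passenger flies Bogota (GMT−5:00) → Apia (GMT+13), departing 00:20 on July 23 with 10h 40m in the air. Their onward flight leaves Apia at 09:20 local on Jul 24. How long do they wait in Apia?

Convert departure to UTC: 00:20 + 5:00 = 05:20 UTC on Jul 23.
Add 10 hours and 40 minutes flight time → 16:00 UTC.
Apia is UTC+13:00, so local arrival = 16:00 + 13:00 = 05:00 on Jul 24.
Layover = 09:20 − 05:00 = 4 hours 20 minutes.

4 hours 20 minutes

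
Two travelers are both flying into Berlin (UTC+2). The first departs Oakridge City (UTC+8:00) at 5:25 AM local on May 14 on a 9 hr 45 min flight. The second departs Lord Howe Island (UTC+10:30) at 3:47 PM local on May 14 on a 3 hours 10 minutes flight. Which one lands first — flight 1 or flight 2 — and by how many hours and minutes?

the first, by 1 hour 17 minutes

Flight 1 in UTC: 5:25 AM − 8:00 = 9:25 PM on May 13.
+9 hours and 45 minutes → arrive 7:10 AM UTC on May 14.
Flight 2 in UTC: 3:47 PM − 10:30 = 5:17 AM on May 14.
+3 hours 10 minutes → arrive 8:27 AM UTC on May 14.
Flight 1 lands earlier by 1 hour 17 minutes.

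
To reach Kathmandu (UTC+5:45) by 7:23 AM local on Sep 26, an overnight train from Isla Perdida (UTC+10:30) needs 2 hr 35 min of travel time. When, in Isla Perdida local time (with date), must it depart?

Target arrival in UTC: 7:23 AM − 5:45 = 1:38 AM on Sep 26.
Subtract 2 hours and 35 minutes → departure 11:03 PM UTC on Sep 25.
Isla Perdida is UTC+10:30: 11:03 PM + 10:30 = 9:33 AM on Sep 26.

9:33 AM on September 26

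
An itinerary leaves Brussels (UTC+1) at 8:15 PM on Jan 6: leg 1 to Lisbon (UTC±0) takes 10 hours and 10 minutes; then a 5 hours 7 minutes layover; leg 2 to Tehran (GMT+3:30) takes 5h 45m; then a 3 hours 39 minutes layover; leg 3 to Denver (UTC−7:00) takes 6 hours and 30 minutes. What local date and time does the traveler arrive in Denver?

7:26 PM on January 7

Convert departure to UTC: 8:15 PM − 1:00 = 7:15 PM UTC on Jan 6.
Add 10 hours and 10 minutes leg 1 → 5:25 AM UTC (Jan 7).
Add 5 hours 7 minutes layover in Lisbon → 10:32 AM UTC.
Add 5 hours and 45 minutes leg 2 → 4:17 PM UTC.
Add 3 hours 39 minutes layover in Tehran → 7:56 PM UTC.
Add 6 hours 30 minutes leg 3 → 2:26 AM UTC (Jan 8).
Denver is UTC−7:00, so local arrival = 2:26 AM − 7:00 = 7:26 PM on Jan 7.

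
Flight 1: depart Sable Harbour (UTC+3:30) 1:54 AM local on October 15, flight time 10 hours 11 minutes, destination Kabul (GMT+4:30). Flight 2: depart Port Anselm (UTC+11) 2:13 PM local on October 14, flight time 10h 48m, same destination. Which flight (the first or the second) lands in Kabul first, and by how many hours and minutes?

Flight 1 in UTC: 1:54 AM − 3:30 = 10:24 PM on Oct 14.
+10 hours and 11 minutes → arrive 8:35 AM UTC on Oct 15.
Flight 2 in UTC: 2:13 PM − 11:00 = 3:13 AM on Oct 14.
+10 hours and 48 minutes → arrive 2:01 PM UTC on Oct 14.
Flight 2 lands earlier by 18 hours 34 minutes.

the second, by 18 hours 34 minutes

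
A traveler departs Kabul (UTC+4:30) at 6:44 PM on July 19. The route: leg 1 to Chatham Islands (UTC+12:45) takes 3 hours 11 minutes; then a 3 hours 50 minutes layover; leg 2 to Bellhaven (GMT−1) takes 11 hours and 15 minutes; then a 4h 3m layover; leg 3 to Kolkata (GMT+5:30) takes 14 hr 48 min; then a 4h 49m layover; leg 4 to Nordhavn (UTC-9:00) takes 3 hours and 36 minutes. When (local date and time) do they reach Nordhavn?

Convert departure to UTC: 6:44 PM − 4:30 = 2:14 PM UTC on Jul 19.
Add 3 hours 11 minutes leg 1 → 5:25 PM UTC.
Add 3 hours and 50 minutes layover in Chatham Islands → 9:15 PM UTC.
Add 11 hours 15 minutes leg 2 → 8:30 AM UTC (Jul 20).
Add 4 hours 3 minutes layover in Bellhaven → 12:33 PM UTC.
Add 14 hours and 48 minutes leg 3 → 3:21 AM UTC (Jul 21).
Add 4 hours and 49 minutes layover in Kolkata → 8:10 AM UTC.
Add 3 hours 36 minutes leg 4 → 11:46 AM UTC.
Nordhavn is UTC−9:00, so local arrival = 11:46 AM − 9:00 = 2:46 AM on Jul 21.

2:46 AM on July 21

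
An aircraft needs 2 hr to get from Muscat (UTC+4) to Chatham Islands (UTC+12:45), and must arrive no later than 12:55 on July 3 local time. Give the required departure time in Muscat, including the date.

02:10 on Jul 3

Target arrival in UTC: 12:55 − 12:45 = 00:10 on Jul 3.
Subtract 2 hours → departure 22:10 UTC on Jul 2.
Muscat is UTC+4:00: 22:10 + 4:00 = 02:10 on Jul 3.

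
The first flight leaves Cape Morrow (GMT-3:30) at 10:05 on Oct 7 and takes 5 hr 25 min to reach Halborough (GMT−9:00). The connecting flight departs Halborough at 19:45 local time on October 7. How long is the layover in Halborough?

9 hours 45 minutes

Convert departure to UTC: 10:05 + 3:30 = 13:35 UTC on Oct 7.
Add 5 hours 25 minutes flight time → 19:00 UTC.
Halborough is UTC−9:00, so local arrival = 19:00 − 9:00 = 10:00 on Oct 7.
Layover = 19:45 − 10:00 = 9 hours 45 minutes.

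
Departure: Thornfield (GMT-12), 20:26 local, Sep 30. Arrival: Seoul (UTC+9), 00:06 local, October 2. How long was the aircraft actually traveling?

Seoul is 21:00 ahead of Thornfield.
Clock-face elapsed time (ignoring zones) is 27 hours 40 minutes.
Actual elapsed = 27 hours 40 minutes − 21:00 = 6 hours 40 minutes.

6 hours 40 minutes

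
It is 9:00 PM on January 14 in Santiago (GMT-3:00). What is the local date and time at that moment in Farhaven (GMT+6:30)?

6:30 AM on January 15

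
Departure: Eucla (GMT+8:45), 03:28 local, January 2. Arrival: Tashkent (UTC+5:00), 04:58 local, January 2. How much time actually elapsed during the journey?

5 hours 15 minutes

Departure in UTC: 03:28 − 8:45 = 18:43 on Jan 1.
Arrival in UTC: 04:58 − 5:00 = 23:58 on Jan 1.
Elapsed = 23:58 − 18:43 = 5 hours 15 minutes.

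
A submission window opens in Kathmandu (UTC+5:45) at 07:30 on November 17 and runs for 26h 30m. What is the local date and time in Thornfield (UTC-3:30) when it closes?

00:45 on November 18

Convert start to UTC: 07:30 − 5:45 = 01:45 UTC on Nov 17.
Add 26 hours 30 minutes duration → 04:15 UTC (Nov 18).
Thornfield is UTC−3:30, so local end time = 04:15 − 3:30 = 00:45 on Nov 18.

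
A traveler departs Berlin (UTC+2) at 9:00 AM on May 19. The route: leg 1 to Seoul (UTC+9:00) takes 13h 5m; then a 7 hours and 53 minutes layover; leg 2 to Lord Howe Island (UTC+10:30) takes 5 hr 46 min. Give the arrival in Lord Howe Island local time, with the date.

8:14 PM on May 20

Convert departure to UTC: 9:00 AM − 2:00 = 7:00 AM UTC on May 19.
Add 13 hours 5 minutes leg 1 → 8:05 PM UTC.
Add 7 hours and 53 minutes layover in Seoul → 3:58 AM UTC (May 20).
Add 5 hours and 46 minutes leg 2 → 9:44 AM UTC.
Lord Howe Island is UTC+10:30, so local arrival = 9:44 AM + 10:30 = 8:14 PM on May 20.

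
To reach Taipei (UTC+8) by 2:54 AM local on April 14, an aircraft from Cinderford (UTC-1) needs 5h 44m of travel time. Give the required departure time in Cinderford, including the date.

Target arrival in UTC: 2:54 AM − 8:00 = 6:54 PM on Apr 13.
Subtract 5 hours and 44 minutes → departure 1:10 PM UTC on Apr 13.
Cinderford is UTC−1:00: 1:10 PM − 1:00 = 12:10 PM on Apr 13.

12:10 PM on April 13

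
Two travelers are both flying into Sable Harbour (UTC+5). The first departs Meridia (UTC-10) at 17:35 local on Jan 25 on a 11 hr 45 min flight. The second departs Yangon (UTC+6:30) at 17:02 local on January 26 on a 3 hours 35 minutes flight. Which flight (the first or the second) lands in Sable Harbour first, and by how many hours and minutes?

the second, by 1 hour 13 minutes

Flight 1 in UTC: 17:35 + 10:00 = 03:35 on Jan 26.
+11 hours and 45 minutes → arrive 15:20 UTC on Jan 26.
Flight 2 in UTC: 17:02 − 6:30 = 10:32 on Jan 26.
+3 hours 35 minutes → arrive 14:07 UTC on Jan 26.
Flight 2 lands earlier by 1 hour 13 minutes.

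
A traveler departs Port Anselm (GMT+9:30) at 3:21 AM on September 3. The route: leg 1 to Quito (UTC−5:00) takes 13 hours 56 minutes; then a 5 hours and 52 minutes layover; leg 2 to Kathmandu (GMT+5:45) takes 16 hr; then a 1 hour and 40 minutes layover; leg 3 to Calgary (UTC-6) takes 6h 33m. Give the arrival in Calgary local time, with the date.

7:52 AM on September 4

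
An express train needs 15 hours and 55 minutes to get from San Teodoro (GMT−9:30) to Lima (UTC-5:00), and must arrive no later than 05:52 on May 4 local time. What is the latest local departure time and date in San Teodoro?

09:27 on May 3

Target arrival in UTC: 05:52 + 5:00 = 10:52 on May 4.
Subtract 15 hours 55 minutes → departure 18:57 UTC on May 3.
San Teodoro is UTC−9:30: 18:57 − 9:30 = 09:27 on May 3.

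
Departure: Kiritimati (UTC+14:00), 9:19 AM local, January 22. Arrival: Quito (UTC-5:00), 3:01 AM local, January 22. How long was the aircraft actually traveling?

12 hours 42 minutes

Departure in UTC: 9:19 AM − 14:00 = 7:19 PM on Jan 21.
Arrival in UTC: 3:01 AM + 5:00 = 8:01 AM on Jan 22.
Elapsed = 8:01 AM − 7:19 PM (+1 day) = 12 hours 42 minutes.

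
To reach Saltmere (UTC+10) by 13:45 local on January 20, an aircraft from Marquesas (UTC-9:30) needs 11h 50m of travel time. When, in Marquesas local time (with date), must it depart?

06:25 on January 19

Target arrival in UTC: 13:45 − 10:00 = 03:45 on Jan 20.
Subtract 11 hours and 50 minutes → departure 15:55 UTC on Jan 19.
Marquesas is UTC−9:30: 15:55 − 9:30 = 06:25 on Jan 19.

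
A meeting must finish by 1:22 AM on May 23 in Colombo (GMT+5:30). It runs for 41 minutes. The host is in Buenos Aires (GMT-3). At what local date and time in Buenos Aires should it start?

4:11 PM on May 22

Target end time in UTC: 1:22 AM − 5:30 = 7:52 PM on May 22.
Subtract 41 minutes → start 7:11 PM UTC on May 22.
Buenos Aires is UTC−3:00: 7:11 PM − 3:00 = 4:11 PM on May 22.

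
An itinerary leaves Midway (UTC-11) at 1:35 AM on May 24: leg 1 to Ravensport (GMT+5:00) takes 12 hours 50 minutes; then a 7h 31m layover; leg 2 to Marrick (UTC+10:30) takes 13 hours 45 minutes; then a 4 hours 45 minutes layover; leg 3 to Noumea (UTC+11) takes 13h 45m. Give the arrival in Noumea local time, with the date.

4:11 AM on May 27

Convert departure to UTC: 1:35 AM + 11:00 = 12:35 PM UTC on May 24.
Add 12 hours 50 minutes leg 1 → 1:25 AM UTC (May 25).
Add 7 hours and 31 minutes layover in Ravensport → 8:56 AM UTC.
Add 13 hours 45 minutes leg 2 → 10:41 PM UTC.
Add 4 hours and 45 minutes layover in Marrick → 3:26 AM UTC (May 26).
Add 13 hours and 45 minutes leg 3 → 5:11 PM UTC.
Noumea is UTC+11:00, so local arrival = 5:11 PM + 11:00 = 4:11 AM on May 27.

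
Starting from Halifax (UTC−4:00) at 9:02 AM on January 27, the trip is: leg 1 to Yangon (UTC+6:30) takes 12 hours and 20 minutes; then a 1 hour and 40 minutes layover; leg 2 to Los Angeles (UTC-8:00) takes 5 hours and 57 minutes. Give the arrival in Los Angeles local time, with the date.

12:59 AM on January 28

Convert departure to UTC: 9:02 AM + 4:00 = 1:02 PM UTC on Jan 27.
Add 12 hours 20 minutes leg 1 → 1:22 AM UTC (Jan 28).
Add 1 hour and 40 minutes layover in Yangon → 3:02 AM UTC.
Add 5 hours 57 minutes leg 2 → 8:59 AM UTC.
Los Angeles is UTC−8:00, so local arrival = 8:59 AM − 8:00 = 12:59 AM on Jan 28.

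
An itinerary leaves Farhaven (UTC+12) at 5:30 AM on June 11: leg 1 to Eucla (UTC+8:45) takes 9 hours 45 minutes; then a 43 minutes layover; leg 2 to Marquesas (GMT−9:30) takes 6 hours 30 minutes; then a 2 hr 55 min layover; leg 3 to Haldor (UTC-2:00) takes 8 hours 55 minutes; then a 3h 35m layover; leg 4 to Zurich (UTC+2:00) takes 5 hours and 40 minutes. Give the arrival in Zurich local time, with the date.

9:33 AM on Jun 12

Convert departure to UTC: 5:30 AM − 12:00 = 5:30 PM UTC on Jun 10.
Add 9 hours and 45 minutes leg 1 → 3:15 AM UTC (Jun 11).
Add 43 minutes layover in Eucla → 3:58 AM UTC.
Add 6 hours 30 minutes leg 2 → 10:28 AM UTC.
Add 2 hours 55 minutes layover in Marquesas → 1:23 PM UTC.
Add 8 hours and 55 minutes leg 3 → 10:18 PM UTC.
Add 3 hours 35 minutes layover in Haldor → 1:53 AM UTC (Jun 12).
Add 5 hours and 40 minutes leg 4 → 7:33 AM UTC.
Zurich is UTC+2:00, so local arrival = 7:33 AM + 2:00 = 9:33 AM on Jun 12.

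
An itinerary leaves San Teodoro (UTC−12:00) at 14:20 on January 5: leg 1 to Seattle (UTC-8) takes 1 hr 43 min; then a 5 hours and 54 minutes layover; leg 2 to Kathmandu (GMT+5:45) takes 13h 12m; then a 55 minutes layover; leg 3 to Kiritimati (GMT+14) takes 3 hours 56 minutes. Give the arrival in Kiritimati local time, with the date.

18:00 on Jan 7

Convert departure to UTC: 14:20 + 12:00 = 02:20 UTC on Jan 6.
Add 1 hour 43 minutes leg 1 → 04:03 UTC.
Add 5 hours and 54 minutes layover in Seattle → 09:57 UTC.
Add 13 hours and 12 minutes leg 2 → 23:09 UTC.
Add 55 minutes layover in Kathmandu → 00:04 UTC (Jan 7).
Add 3 hours and 56 minutes leg 3 → 04:00 UTC.
Kiritimati is UTC+14:00, so local arrival = 04:00 + 14:00 = 18:00 on Jan 7.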